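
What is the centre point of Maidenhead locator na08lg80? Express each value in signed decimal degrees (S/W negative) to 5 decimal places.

Field N=13, A=0: +13·20° lon, +0·10° lat → SW at lon 80°, lat -90°.
Square 0, 8: +0·2° lon, +8·1° lat → SW at lon 80°, lat -82°.
Subsquare l=11, g=6: +11·0.0833333° lon, +6·0.0416667° lat → SW at lon 80.9167°, lat -81.75°.
Extended square 8, 0: +8·0.00833333° lon, +0·0.00416667° lat → SW at lon 80.9833°, lat -81.75°.
Cell spans 0.00833333° lon × 0.00416667° lat. Centre is SW corner plus half of each.
latitude -81.74792, longitude 80.98750.

-81.74792, 80.98750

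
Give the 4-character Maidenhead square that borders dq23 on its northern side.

Latitude square 3; +1 → 4.
The longitude characters are unchanged.

DQ24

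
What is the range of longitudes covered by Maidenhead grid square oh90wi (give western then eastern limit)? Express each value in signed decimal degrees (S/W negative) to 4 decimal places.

119.8333, 119.9167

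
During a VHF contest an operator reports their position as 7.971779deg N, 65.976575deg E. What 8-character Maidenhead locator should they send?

MJ27xx73

Offset from 180°W / 90°S: lon 245.97657°, lat 97.97178°.
Field: 245.97657/20 → 12 → M, 97.97178/10 → 9 → J; chars MJ.
Square: 5.97657/2 → 2, 7.97178/1 → 7; chars 27.
Subsquare: 1.97657/0.0833333 → 23 → x, 0.97178/0.0416667 → 23 → x; chars xx.
Extended square: 0.05991/0.00833333 → 7, 0.01345/0.00416667 → 3; chars 73.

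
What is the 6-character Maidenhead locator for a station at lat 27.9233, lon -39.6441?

Add 180° to longitude and 90° to latitude: 140.3559, 117.9233.
Field (20°×10°, letters A–R): lon ⌊140.3559/20⌋ = 7 → H; lat ⌊117.9233/10⌋ = 11 → L.
Square (2°×1°, digits 0–9): lon ⌊0.3559/2⌋ = 0; lat ⌊7.9233/1⌋ = 7.
Subsquare (5′×2.5′, letters a–x): lon ⌊0.3559/0.0833333⌋ = 4 → e; lat ⌊0.9233/0.0416667⌋ = 22 → w.

HL07ew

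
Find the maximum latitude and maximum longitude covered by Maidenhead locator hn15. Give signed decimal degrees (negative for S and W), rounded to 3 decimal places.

46.000, -36.000

Field H=7, N=13: +7·20° lon, +13·10° lat → SW at lon -40°, lat 40°.
Square 1, 5: +1·2° lon, +5·1° lat → SW at lon -38°, lat 45°.
Cell spans 2° lon × 1° lat. NE corner is SW corner plus one full cell.
latitude 46.000, longitude -36.000.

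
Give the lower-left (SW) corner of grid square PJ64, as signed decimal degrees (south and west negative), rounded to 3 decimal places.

Field P=15, J=9: +15·20° lon, +9·10° lat → SW at lon 120°, lat 0°.
Square 6, 4: +6·2° lon, +4·1° lat → SW at lon 132°, lat 4°.
latitude 4.000, longitude 132.000.

4.000, 132.000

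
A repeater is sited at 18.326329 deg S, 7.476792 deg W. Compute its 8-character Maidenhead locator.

IH61gq21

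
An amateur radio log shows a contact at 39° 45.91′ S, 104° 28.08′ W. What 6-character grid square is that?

DF70sf

Add 180° to longitude and 90° to latitude: 75.5320, 50.2348.
Field (20°×10°, letters A–R): lon ⌊75.5320/20⌋ = 3 → D; lat ⌊50.2348/10⌋ = 5 → F.
Square (2°×1°, digits 0–9): lon ⌊15.5320/2⌋ = 7; lat ⌊0.2348/1⌋ = 0.
Subsquare (5′×2.5′, letters a–x): lon ⌊1.5320/0.0833333⌋ = 18 → s; lat ⌊0.2348/0.0416667⌋ = 5 → f.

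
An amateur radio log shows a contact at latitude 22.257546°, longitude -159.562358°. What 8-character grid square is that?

Add 180° to longitude and 90° to latitude: 20.43764, 112.25755.
Field: lon ⌊20.43764/20⌋ = 1 → B; lat ⌊112.25755/10⌋ = 11 → L.
Square: lon ⌊0.43764/2⌋ = 0; lat ⌊2.25755/1⌋ = 2.
Subsquare: lon ⌊0.43764/0.0833333⌋ = 5 → f; lat ⌊0.25755/0.0416667⌋ = 6 → g.
Extended square: lon ⌊0.02098/0.00833333⌋ = 2; lat ⌊0.00755/0.00416667⌋ = 1.

BL02fg21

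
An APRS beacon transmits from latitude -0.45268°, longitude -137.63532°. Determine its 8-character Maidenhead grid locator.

Offset from 180°W / 90°S: lon 42.36468°, lat 89.54732°.
Field (20°×10°, letters A–R): 42.36468/20 → 2 → C, 89.54732/10 → 8 → I; chars CI.
Square (2°×1°, digits 0–9): 2.36468/2 → 1, 9.54732/1 → 9; chars 19.
Subsquare (5′×2.5′, letters a–x): 0.36468/0.0833333 → 4 → e, 0.54732/0.0416667 → 13 → n; chars en.
Extended square (30″×15″, digits 0–9): 0.03135/0.00833333 → 3, 0.00565/0.00416667 → 1; chars 31.

CI19en31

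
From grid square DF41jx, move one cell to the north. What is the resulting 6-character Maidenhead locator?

DF42ja

Latitude subsquare x = 23; +1 → 24, wraps to 0 = a, carry into square.
Latitude square 1; +1 → 2.
The longitude characters are unchanged.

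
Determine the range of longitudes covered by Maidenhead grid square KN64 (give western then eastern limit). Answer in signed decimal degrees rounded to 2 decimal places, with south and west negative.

32.00, 34.00

Field K=10, N=13: +10·20° lon, +13·10° lat → SW at lon 20°, lat 40°.
Square 6, 4: +6·2° lon, +4·1° lat → SW at lon 32°, lat 44°.
Cell spans 2° lon × 1° lat.
west 32.00, east 34.00.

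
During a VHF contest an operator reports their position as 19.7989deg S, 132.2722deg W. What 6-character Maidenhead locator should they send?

CH30ue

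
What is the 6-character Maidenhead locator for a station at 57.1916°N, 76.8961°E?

Add 180° to longitude and 90° to latitude: 256.8961, 147.1916.
Field: 256.8961/20 → 12 → M, 147.1916/10 → 14 → O; chars MO.
Square: 16.8961/2 → 8, 7.1916/1 → 7; chars 87.
Subsquare: 0.8961/0.0833333 → 10 → k, 0.1916/0.0416667 → 4 → e; chars ke.

MO87ke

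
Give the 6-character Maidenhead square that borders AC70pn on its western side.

AC70on

Longitude subsquare p = 15; −1 → 14 = o.
The latitude characters are unchanged.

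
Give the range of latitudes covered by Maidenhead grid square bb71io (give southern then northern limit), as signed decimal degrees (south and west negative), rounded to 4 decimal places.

-78.4167, -78.3750

Field B=1, B=1: +1·20° lon, +1·10° lat → SW at lon -160°, lat -80°.
Square 7, 1: +7·2° lon, +1·1° lat → SW at lon -146°, lat -79°.
Subsquare i=8, o=14: +8·0.0833333° lon, +14·0.0416667° lat → SW at lon -145.333°, lat -78.4167°.
Cell spans 0.0833333° lon × 0.0416667° lat.
south -78.4167, north -78.3750.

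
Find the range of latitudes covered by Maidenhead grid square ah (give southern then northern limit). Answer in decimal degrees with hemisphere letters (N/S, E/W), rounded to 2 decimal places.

20.00° S, 10.00° S

Field A=0, H=7: +0·20° lon, +7·10° lat → SW at lon -180°, lat -20°.
Cell spans 20° lon × 10° lat.
south 20.00° S, north 10.00° S.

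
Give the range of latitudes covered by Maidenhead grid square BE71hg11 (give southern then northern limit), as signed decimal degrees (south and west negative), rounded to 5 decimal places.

-48.74583, -48.74167

Field B=1, E=4: +1·20° lon, +4·10° lat → SW at lon -160°, lat -50°.
Square 7, 1: +7·2° lon, +1·1° lat → SW at lon -146°, lat -49°.
Subsquare h=7, g=6: +7·0.0833333° lon, +6·0.0416667° lat → SW at lon -145.417°, lat -48.75°.
Extended square 1, 1: +1·0.00833333° lon, +1·0.00416667° lat → SW at lon -145.408°, lat -48.7458°.
Cell spans 0.00833333° lon × 0.00416667° lat.
south -48.74583, north -48.74167.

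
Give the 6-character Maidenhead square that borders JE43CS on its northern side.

JE43ct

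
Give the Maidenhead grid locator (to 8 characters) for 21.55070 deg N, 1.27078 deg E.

JL01pn22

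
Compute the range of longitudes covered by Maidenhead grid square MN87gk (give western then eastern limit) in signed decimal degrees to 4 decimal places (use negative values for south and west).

Field M=12, N=13: +12·20° lon, +13·10° lat → SW at lon 60°, lat 40°.
Square 8, 7: +8·2° lon, +7·1° lat → SW at lon 76°, lat 47°.
Subsquare g=6, k=10: +6·0.0833333° lon, +10·0.0416667° lat → SW at lon 76.5°, lat 47.4167°.
Cell spans 0.0833333° lon × 0.0416667° lat.
west 76.5000, east 76.5833.

76.5000, 76.5833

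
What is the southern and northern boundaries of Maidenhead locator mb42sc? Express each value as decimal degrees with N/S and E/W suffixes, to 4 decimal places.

77.9167° S, 77.8750° S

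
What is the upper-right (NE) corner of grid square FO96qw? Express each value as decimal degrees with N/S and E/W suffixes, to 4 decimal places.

56.9583° N, 60.5833° W

Field F=5, O=14: +5·20° lon, +14·10° lat → SW at lon -80°, lat 50°.
Square 9, 6: +9·2° lon, +6·1° lat → SW at lon -62°, lat 56°.
Subsquare q=16, w=22: +16·0.0833333° lon, +22·0.0416667° lat → SW at lon -60.6667°, lat 56.9167°.
Cell spans 0.0833333° lon × 0.0416667° lat. NE corner is SW corner plus one full cell.
latitude 56.9583° N, longitude 60.5833° W.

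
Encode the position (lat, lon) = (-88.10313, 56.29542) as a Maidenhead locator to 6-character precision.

LA81dv

Add 180° to longitude and 90° to latitude: 236.2954, 1.8969.
Field: lon ⌊236.2954/20⌋ = 11 → L; lat ⌊1.8969/10⌋ = 0 → A.
Square: lon ⌊16.2954/2⌋ = 8; lat ⌊1.8969/1⌋ = 1.
Subsquare: lon ⌊0.2954/0.0833333⌋ = 3 → d; lat ⌊0.8969/0.0416667⌋ = 21 → v.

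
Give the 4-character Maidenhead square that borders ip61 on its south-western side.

IP50

Longitude square 6; −1 → 5.
Latitude square 1; −1 → 0.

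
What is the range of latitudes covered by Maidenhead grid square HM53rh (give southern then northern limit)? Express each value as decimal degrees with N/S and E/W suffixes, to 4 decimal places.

Field H=7, M=12: +7·20° lon, +12·10° lat → SW at lon -40°, lat 30°.
Square 5, 3: +5·2° lon, +3·1° lat → SW at lon -30°, lat 33°.
Subsquare r=17, h=7: +17·0.0833333° lon, +7·0.0416667° lat → SW at lon -28.5833°, lat 33.2917°.
Cell spans 0.0833333° lon × 0.0416667° lat.
south 33.2917° N, north 33.3333° N.

33.2917° N, 33.3333° N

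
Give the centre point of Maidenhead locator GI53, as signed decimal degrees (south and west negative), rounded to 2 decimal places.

-6.50, -49.00

Field G=6, I=8: +6·20° lon, +8·10° lat → SW at lon -60°, lat -10°.
Square 5, 3: +5·2° lon, +3·1° lat → SW at lon -50°, lat -7°.
Cell spans 2° lon × 1° lat. Centre is SW corner plus half of each.
latitude -6.50, longitude -49.00.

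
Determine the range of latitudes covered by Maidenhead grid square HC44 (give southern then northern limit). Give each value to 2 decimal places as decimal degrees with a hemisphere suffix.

Field H=7, C=2: +7·20° lon, +2·10° lat → SW at lon -40°, lat -70°.
Square 4, 4: +4·2° lon, +4·1° lat → SW at lon -32°, lat -66°.
Cell spans 2° lon × 1° lat.
south 66.00° S, north 65.00° S.

66.00° S, 65.00° S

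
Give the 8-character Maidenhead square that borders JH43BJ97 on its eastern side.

JH43cj07

Longitude extended square 9; +1 → 10, wraps to 0, carry into subsquare.
Longitude subsquare b = 1; +1 → 2 = c.
The latitude characters are unchanged.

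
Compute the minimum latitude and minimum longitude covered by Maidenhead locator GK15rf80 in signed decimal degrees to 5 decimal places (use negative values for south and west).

15.20833, -56.51667

Field G=6, K=10: +6·20° lon, +10·10° lat → SW at lon -60°, lat 10°.
Square 1, 5: +1·2° lon, +5·1° lat → SW at lon -58°, lat 15°.
Subsquare r=17, f=5: +17·0.0833333° lon, +5·0.0416667° lat → SW at lon -56.5833°, lat 15.2083°.
Extended square 8, 0: +8·0.00833333° lon, +0·0.00416667° lat → SW at lon -56.5167°, lat 15.2083°.
latitude 15.20833, longitude -56.51667.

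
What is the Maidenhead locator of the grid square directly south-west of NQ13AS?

Longitude subsquare a = 0; −1 → -1, wraps to 23 = x, carry into square.
Longitude square 1; −1 → 0.
Latitude subsquare s = 18; −1 → 17 = r.

NQ03xr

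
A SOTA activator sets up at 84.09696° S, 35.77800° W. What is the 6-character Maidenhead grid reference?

HA25cv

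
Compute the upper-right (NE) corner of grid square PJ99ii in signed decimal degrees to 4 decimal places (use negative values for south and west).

Field P=15, J=9: +15·20° lon, +9·10° lat → SW at lon 120°, lat 0°.
Square 9, 9: +9·2° lon, +9·1° lat → SW at lon 138°, lat 9°.
Subsquare i=8, i=8: +8·0.0833333° lon, +8·0.0416667° lat → SW at lon 138.667°, lat 9.33333°.
Cell spans 0.0833333° lon × 0.0416667° lat. NE corner is SW corner plus one full cell.
latitude 9.3750, longitude 138.7500.

9.3750, 138.7500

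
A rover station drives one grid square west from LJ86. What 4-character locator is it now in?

Longitude square 8; −1 → 7.
The latitude characters are unchanged.

LJ76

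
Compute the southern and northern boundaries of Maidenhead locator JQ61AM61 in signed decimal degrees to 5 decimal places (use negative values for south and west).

Field J=9, Q=16: +9·20° lon, +16·10° lat → SW at lon 0°, lat 70°.
Square 6, 1: +6·2° lon, +1·1° lat → SW at lon 12°, lat 71°.
Subsquare a=0, m=12: +0·0.0833333° lon, +12·0.0416667° lat → SW at lon 12°, lat 71.5°.
Extended square 6, 1: +6·0.00833333° lon, +1·0.00416667° lat → SW at lon 12.05°, lat 71.5042°.
Cell spans 0.00833333° lon × 0.00416667° lat.
south 71.50417, north 71.50833.

71.50417, 71.50833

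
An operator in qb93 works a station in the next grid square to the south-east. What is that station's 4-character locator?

RB02

Longitude square 9; +1 → 10, wraps to 0, carry into field.
Longitude field Q = 16; +1 → 17 = R.
Latitude square 3; −1 → 2.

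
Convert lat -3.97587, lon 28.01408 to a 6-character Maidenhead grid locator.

KI46aa

Add 180° to longitude and 90° to latitude: 208.0141, 86.0241.
Field: lon ⌊208.0141/20⌋ = 10 → K; lat ⌊86.0241/10⌋ = 8 → I.
Square: lon ⌊8.0141/2⌋ = 4; lat ⌊6.0241/1⌋ = 6.
Subsquare: lon ⌊0.0141/0.0833333⌋ = 0 → a; lat ⌊0.0241/0.0416667⌋ = 0 → a.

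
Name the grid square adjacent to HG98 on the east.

Longitude square 9; +1 → 10, wraps to 0, carry into field.
Longitude field H = 7; +1 → 8 = I.
The latitude characters are unchanged.

IG08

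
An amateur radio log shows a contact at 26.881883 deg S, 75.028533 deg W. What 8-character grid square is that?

Shift to the Maidenhead origin (180°W, 90°S): lon 104.97147, lat 63.11812.
Field (20°×10°, letters A–R): lon ⌊104.97147/20⌋ = 5 → F; lat ⌊63.11812/10⌋ = 6 → G.
Square (2°×1°, digits 0–9): lon ⌊4.97147/2⌋ = 2; lat ⌊3.11812/1⌋ = 3.
Subsquare (5′×2.5′, letters a–x): lon ⌊0.97147/0.0833333⌋ = 11 → l; lat ⌊0.11812/0.0416667⌋ = 2 → c.
Extended square (30″×15″, digits 0–9): lon ⌊0.05480/0.00833333⌋ = 6; lat ⌊0.03478/0.00416667⌋ = 8.

FG23lc68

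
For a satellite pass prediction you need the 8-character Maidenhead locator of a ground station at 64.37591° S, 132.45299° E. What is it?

Offset from 180°W / 90°S: lon 312.45299°, lat 25.62409°.
Field (20°×10°, letters A–R): 312.45299/20 → 15 → P, 25.62409/10 → 2 → C; chars PC.
Square (2°×1°, digits 0–9): 12.45299/2 → 6, 5.62409/1 → 5; chars 65.
Subsquare (5′×2.5′, letters a–x): 0.45299/0.0833333 → 5 → f, 0.62409/0.0416667 → 14 → o; chars fo.
Extended square (30″×15″, digits 0–9): 0.03632/0.00833333 → 4, 0.04076/0.00416667 → 9; chars 49.

PC65fo49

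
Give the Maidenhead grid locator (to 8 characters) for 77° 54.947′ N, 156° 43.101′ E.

QQ87iv69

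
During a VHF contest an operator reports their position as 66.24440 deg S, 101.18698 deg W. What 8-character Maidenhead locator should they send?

DC93js71

Shift to the Maidenhead origin (180°W, 90°S): lon 78.81302, lat 23.75560.
Field (20°×10°, letters A–R): lon ⌊78.81302/20⌋ = 3 → D; lat ⌊23.75560/10⌋ = 2 → C.
Square (2°×1°, digits 0–9): lon ⌊18.81302/2⌋ = 9; lat ⌊3.75560/1⌋ = 3.
Subsquare (5′×2.5′, letters a–x): lon ⌊0.81302/0.0833333⌋ = 9 → j; lat ⌊0.75560/0.0416667⌋ = 18 → s.
Extended square (30″×15″, digits 0–9): lon ⌊0.06302/0.00833333⌋ = 7; lat ⌊0.00560/0.00416667⌋ = 1.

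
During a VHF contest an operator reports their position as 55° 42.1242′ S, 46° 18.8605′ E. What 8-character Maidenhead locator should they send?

LD34dh71

Add 180° to longitude and 90° to latitude: 226.31434, 34.29793.
Field: lon ⌊226.31434/20⌋ = 11 → L; lat ⌊34.29793/10⌋ = 3 → D.
Square: lon ⌊6.31434/2⌋ = 3; lat ⌊4.29793/1⌋ = 4.
Subsquare: lon ⌊0.31434/0.0833333⌋ = 3 → d; lat ⌊0.29793/0.0416667⌋ = 7 → h.
Extended square: lon ⌊0.06434/0.00833333⌋ = 7; lat ⌊0.00626/0.00416667⌋ = 1.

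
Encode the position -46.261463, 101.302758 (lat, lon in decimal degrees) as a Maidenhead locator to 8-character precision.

Add 180° to longitude and 90° to latitude: 281.30276, 43.73854.
Field: 281.30276/20 → 14 → O, 43.73854/10 → 4 → E; chars OE.
Square: 1.30276/2 → 0, 3.73854/1 → 3; chars 03.
Subsquare: 1.30276/0.0833333 → 15 → p, 0.73854/0.0416667 → 17 → r; chars pr.
Extended square: 0.05276/0.00833333 → 6, 0.03020/0.00416667 → 7; chars 67.

OE03pr67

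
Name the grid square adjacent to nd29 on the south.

Latitude square 9; −1 → 8.
The longitude characters are unchanged.

ND28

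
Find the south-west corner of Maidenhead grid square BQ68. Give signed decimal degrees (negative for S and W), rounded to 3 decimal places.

78.000, -148.000

Field B=1, Q=16: +1·20° lon, +16·10° lat → SW at lon -160°, lat 70°.
Square 6, 8: +6·2° lon, +8·1° lat → SW at lon -148°, lat 78°.
latitude 78.000, longitude -148.000.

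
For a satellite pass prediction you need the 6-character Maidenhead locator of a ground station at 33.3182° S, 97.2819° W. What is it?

EF16iq

Shift to the Maidenhead origin (180°W, 90°S): lon 82.7181, lat 56.6818.
Field (20°×10°, letters A–R): 82.7181/20 → 4 → E, 56.6818/10 → 5 → F; chars EF.
Square (2°×1°, digits 0–9): 2.7181/2 → 1, 6.6818/1 → 6; chars 16.
Subsquare (5′×2.5′, letters a–x): 0.7181/0.0833333 → 8 → i, 0.6818/0.0416667 → 16 → q; chars iq.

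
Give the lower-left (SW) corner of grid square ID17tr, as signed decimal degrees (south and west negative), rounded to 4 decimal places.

Field I=8, D=3: +8·20° lon, +3·10° lat → SW at lon -20°, lat -60°.
Square 1, 7: +1·2° lon, +7·1° lat → SW at lon -18°, lat -53°.
Subsquare t=19, r=17: +19·0.0833333° lon, +17·0.0416667° lat → SW at lon -16.4167°, lat -52.2917°.
latitude -52.2917, longitude -16.4167.

-52.2917, -16.4167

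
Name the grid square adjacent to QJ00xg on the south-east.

QJ10af

Longitude subsquare x = 23; +1 → 24, wraps to 0 = a, carry into square.
Longitude square 0; +1 → 1.
Latitude subsquare g = 6; −1 → 5 = f.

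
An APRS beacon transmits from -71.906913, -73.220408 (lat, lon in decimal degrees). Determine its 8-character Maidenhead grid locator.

FB38jc32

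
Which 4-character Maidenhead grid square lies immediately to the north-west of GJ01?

FJ92

Longitude square 0; −1 → -1, wraps to 9, carry into field.
Longitude field G = 6; −1 → 5 = F.
Latitude square 1; +1 → 2.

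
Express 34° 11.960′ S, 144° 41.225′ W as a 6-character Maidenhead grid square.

BF75pt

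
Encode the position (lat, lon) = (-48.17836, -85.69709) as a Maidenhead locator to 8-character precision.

EE71dt67

Offset from 180°W / 90°S: lon 94.30291°, lat 41.82164°.
Field: 94.30291/20 → 4 → E, 41.82164/10 → 4 → E; chars EE.
Square: 14.30291/2 → 7, 1.82164/1 → 1; chars 71.
Subsquare: 0.30291/0.0833333 → 3 → d, 0.82164/0.0416667 → 19 → t; chars dt.
Extended square: 0.05291/0.00833333 → 6, 0.02997/0.00416667 → 7; chars 67.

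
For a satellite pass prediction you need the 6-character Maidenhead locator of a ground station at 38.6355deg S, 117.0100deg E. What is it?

OF81mi

Offset from 180°W / 90°S: lon 297.0100°, lat 51.3645°.
Field (20°×10°, letters A–R): lon ⌊297.0100/20⌋ = 14 → O; lat ⌊51.3645/10⌋ = 5 → F.
Square (2°×1°, digits 0–9): lon ⌊17.0100/2⌋ = 8; lat ⌊1.3645/1⌋ = 1.
Subsquare (5′×2.5′, letters a–x): lon ⌊1.0100/0.0833333⌋ = 12 → m; lat ⌊0.3645/0.0416667⌋ = 8 → i.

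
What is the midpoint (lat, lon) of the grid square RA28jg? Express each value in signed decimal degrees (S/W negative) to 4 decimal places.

-81.7292, 164.7917

Field R=17, A=0: +17·20° lon, +0·10° lat → SW at lon 160°, lat -90°.
Square 2, 8: +2·2° lon, +8·1° lat → SW at lon 164°, lat -82°.
Subsquare j=9, g=6: +9·0.0833333° lon, +6·0.0416667° lat → SW at lon 164.75°, lat -81.75°.
Cell spans 0.0833333° lon × 0.0416667° lat. Centre is SW corner plus half of each.
latitude -81.7292, longitude 164.7917.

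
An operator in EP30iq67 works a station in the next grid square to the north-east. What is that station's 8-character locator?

EP30iq78

Longitude extended square 6; +1 → 7.
Latitude extended square 7; +1 → 8.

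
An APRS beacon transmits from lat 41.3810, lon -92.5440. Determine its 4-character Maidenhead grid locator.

EN31

Shift to the Maidenhead origin (180°W, 90°S): lon 87.46, lat 131.38.
Field: lon ⌊87.46/20⌋ = 4 → E; lat ⌊131.38/10⌋ = 13 → N.
Square: lon ⌊7.46/2⌋ = 3; lat ⌊1.38/1⌋ = 1.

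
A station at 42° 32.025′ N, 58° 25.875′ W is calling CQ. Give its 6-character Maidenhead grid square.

Add 180° to longitude and 90° to latitude: 121.5687, 132.5337.
Field: 121.5687/20 → 6 → G, 132.5337/10 → 13 → N; chars GN.
Square: 1.5687/2 → 0, 2.5337/1 → 2; chars 02.
Subsquare: 1.5687/0.0833333 → 18 → s, 0.5337/0.0416667 → 12 → m; chars sm.

GN02sm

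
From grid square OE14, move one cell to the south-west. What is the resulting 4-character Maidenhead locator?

OE03

Longitude square 1; −1 → 0.
Latitude square 4; −1 → 3.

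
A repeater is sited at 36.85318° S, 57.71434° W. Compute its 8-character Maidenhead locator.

Shift to the Maidenhead origin (180°W, 90°S): lon 122.28566, lat 53.14682.
Field: lon ⌊122.28566/20⌋ = 6 → G; lat ⌊53.14682/10⌋ = 5 → F.
Square: lon ⌊2.28566/2⌋ = 1; lat ⌊3.14682/1⌋ = 3.
Subsquare: lon ⌊0.28566/0.0833333⌋ = 3 → d; lat ⌊0.14682/0.0416667⌋ = 3 → d.
Extended square: lon ⌊0.03566/0.00833333⌋ = 4; lat ⌊0.02182/0.00416667⌋ = 5.

GF13dd45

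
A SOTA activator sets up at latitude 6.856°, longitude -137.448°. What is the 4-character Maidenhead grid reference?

CJ16

Offset from 180°W / 90°S: lon 42.55°, lat 96.86°.
Field (20°×10°, letters A–R): lon ⌊42.55/20⌋ = 2 → C; lat ⌊96.86/10⌋ = 9 → J.
Square (2°×1°, digits 0–9): lon ⌊2.55/2⌋ = 1; lat ⌊6.86/1⌋ = 6.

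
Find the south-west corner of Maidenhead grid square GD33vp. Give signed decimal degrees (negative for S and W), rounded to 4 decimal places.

-56.3750, -52.2500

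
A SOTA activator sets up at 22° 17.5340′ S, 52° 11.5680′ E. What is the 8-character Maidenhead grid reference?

LG67cq39

Add 180° to longitude and 90° to latitude: 232.19280, 67.70777.
Field: 232.19280/20 → 11 → L, 67.70777/10 → 6 → G; chars LG.
Square: 12.19280/2 → 6, 7.70777/1 → 7; chars 67.
Subsquare: 0.19280/0.0833333 → 2 → c, 0.70777/0.0416667 → 16 → q; chars cq.
Extended square: 0.02613/0.00833333 → 3, 0.04110/0.00416667 → 9; chars 39.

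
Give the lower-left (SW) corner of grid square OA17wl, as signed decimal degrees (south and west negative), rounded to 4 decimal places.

-82.5417, 103.8333

Field O=14, A=0: +14·20° lon, +0·10° lat → SW at lon 100°, lat -90°.
Square 1, 7: +1·2° lon, +7·1° lat → SW at lon 102°, lat -83°.
Subsquare w=22, l=11: +22·0.0833333° lon, +11·0.0416667° lat → SW at lon 103.833°, lat -82.5417°.
latitude -82.5417, longitude 103.8333.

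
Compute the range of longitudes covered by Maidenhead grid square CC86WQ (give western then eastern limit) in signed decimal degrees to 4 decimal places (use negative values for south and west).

-122.1667, -122.0833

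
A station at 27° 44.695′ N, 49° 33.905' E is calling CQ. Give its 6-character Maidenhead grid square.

LL47sr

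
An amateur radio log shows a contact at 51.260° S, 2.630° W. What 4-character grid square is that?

ID88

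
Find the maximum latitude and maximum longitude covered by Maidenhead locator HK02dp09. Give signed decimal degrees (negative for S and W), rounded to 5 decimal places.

12.66667, -39.74167

Field H=7, K=10: +7·20° lon, +10·10° lat → SW at lon -40°, lat 10°.
Square 0, 2: +0·2° lon, +2·1° lat → SW at lon -40°, lat 12°.
Subsquare d=3, p=15: +3·0.0833333° lon, +15·0.0416667° lat → SW at lon -39.75°, lat 12.625°.
Extended square 0, 9: +0·0.00833333° lon, +9·0.00416667° lat → SW at lon -39.75°, lat 12.6625°.
Cell spans 0.00833333° lon × 0.00416667° lat. NE corner is SW corner plus one full cell.
latitude 12.66667, longitude -39.74167.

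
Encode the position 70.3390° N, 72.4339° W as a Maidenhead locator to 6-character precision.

Shift to the Maidenhead origin (180°W, 90°S): lon 107.5661, lat 160.3390.
Field: 107.5661/20 → 5 → F, 160.3390/10 → 16 → Q; chars FQ.
Square: 7.5661/2 → 3, 0.3390/1 → 0; chars 30.
Subsquare: 1.5661/0.0833333 → 18 → s, 0.3390/0.0416667 → 8 → i; chars si.

FQ30si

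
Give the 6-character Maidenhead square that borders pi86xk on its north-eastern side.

PI96al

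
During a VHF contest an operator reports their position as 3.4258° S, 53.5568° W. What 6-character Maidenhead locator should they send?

GI36fn

Offset from 180°W / 90°S: lon 126.4432°, lat 86.5742°.
Field (20°×10°, letters A–R): 126.4432/20 → 6 → G, 86.5742/10 → 8 → I; chars GI.
Square (2°×1°, digits 0–9): 6.4432/2 → 3, 6.5742/1 → 6; chars 36.
Subsquare (5′×2.5′, letters a–x): 0.4432/0.0833333 → 5 → f, 0.5742/0.0416667 → 13 → n; chars fn.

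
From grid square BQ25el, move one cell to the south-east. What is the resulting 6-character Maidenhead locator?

BQ25fk

Longitude subsquare e = 4; +1 → 5 = f.
Latitude subsquare l = 11; −1 → 10 = k.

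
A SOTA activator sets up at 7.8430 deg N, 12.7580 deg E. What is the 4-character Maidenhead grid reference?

Add 180° to longitude and 90° to latitude: 192.76, 97.84.
Field: 192.76/20 → 9 → J, 97.84/10 → 9 → J; chars JJ.
Square: 12.76/2 → 6, 7.84/1 → 7; chars 67.

JJ67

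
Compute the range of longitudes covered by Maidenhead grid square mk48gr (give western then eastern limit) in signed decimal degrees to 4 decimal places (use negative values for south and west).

68.5000, 68.5833

Field M=12, K=10: +12·20° lon, +10·10° lat → SW at lon 60°, lat 10°.
Square 4, 8: +4·2° lon, +8·1° lat → SW at lon 68°, lat 18°.
Subsquare g=6, r=17: +6·0.0833333° lon, +17·0.0416667° lat → SW at lon 68.5°, lat 18.7083°.
Cell spans 0.0833333° lon × 0.0416667° lat.
west 68.5000, east 68.5833.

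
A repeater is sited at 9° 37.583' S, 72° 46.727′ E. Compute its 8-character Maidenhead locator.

MI60ji39

Offset from 180°W / 90°S: lon 252.77878°, lat 80.37362°.
Field: 252.77878/20 → 12 → M, 80.37362/10 → 8 → I; chars MI.
Square: 12.77878/2 → 6, 0.37362/1 → 0; chars 60.
Subsquare: 0.77878/0.0833333 → 9 → j, 0.37362/0.0416667 → 8 → i; chars ji.
Extended square: 0.02878/0.00833333 → 3, 0.04028/0.00416667 → 9; chars 39.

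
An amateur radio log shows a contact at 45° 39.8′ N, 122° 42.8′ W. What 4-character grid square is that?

CN85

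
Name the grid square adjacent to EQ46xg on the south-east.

EQ56af

Longitude subsquare x = 23; +1 → 24, wraps to 0 = a, carry into square.
Longitude square 4; +1 → 5.
Latitude subsquare g = 6; −1 → 5 = f.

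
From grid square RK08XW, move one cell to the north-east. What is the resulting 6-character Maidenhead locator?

RK18ax

Longitude subsquare x = 23; +1 → 24, wraps to 0 = a, carry into square.
Longitude square 0; +1 → 1.
Latitude subsquare w = 22; +1 → 23 = x.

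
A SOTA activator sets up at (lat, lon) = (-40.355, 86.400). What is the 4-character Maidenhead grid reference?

NE39

Offset from 180°W / 90°S: lon 266.40°, lat 49.65°.
Field: 266.40/20 → 13 → N, 49.65/10 → 4 → E; chars NE.
Square: 6.40/2 → 3, 9.65/1 → 9; chars 39.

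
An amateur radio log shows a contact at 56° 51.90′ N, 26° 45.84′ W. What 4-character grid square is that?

HO66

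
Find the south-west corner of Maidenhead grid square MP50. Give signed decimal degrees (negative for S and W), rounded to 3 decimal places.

60.000, 70.000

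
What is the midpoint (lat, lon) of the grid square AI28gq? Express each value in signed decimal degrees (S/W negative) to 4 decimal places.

-1.3125, -175.4583

Field A=0, I=8: +0·20° lon, +8·10° lat → SW at lon -180°, lat -10°.
Square 2, 8: +2·2° lon, +8·1° lat → SW at lon -176°, lat -2°.
Subsquare g=6, q=16: +6·0.0833333° lon, +16·0.0416667° lat → SW at lon -175.5°, lat -1.33333°.
Cell spans 0.0833333° lon × 0.0416667° lat. Centre is SW corner plus half of each.
latitude -1.3125, longitude -175.4583.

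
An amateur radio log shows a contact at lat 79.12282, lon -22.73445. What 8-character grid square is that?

Offset from 180°W / 90°S: lon 157.26555°, lat 169.12282°.
Field (20°×10°, letters A–R): lon ⌊157.26555/20⌋ = 7 → H; lat ⌊169.12282/10⌋ = 16 → Q.
Square (2°×1°, digits 0–9): lon ⌊17.26555/2⌋ = 8; lat ⌊9.12282/1⌋ = 9.
Subsquare (5′×2.5′, letters a–x): lon ⌊1.26555/0.0833333⌋ = 15 → p; lat ⌊0.12282/0.0416667⌋ = 2 → c.
Extended square (30″×15″, digits 0–9): lon ⌊0.01555/0.00833333⌋ = 1; lat ⌊0.03949/0.00416667⌋ = 9.

HQ89pc19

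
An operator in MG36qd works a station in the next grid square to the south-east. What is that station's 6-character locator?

Longitude subsquare q = 16; +1 → 17 = r.
Latitude subsquare d = 3; −1 → 2 = c.

MG36rc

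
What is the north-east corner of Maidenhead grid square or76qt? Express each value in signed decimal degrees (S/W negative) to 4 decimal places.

86.8333, 115.4167

Field O=14, R=17: +14·20° lon, +17·10° lat → SW at lon 100°, lat 80°.
Square 7, 6: +7·2° lon, +6·1° lat → SW at lon 114°, lat 86°.
Subsquare q=16, t=19: +16·0.0833333° lon, +19·0.0416667° lat → SW at lon 115.333°, lat 86.7917°.
Cell spans 0.0833333° lon × 0.0416667° lat. NE corner is SW corner plus one full cell.
latitude 86.8333, longitude 115.4167.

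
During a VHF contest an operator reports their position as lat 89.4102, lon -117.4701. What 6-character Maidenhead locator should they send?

DR19gj

Offset from 180°W / 90°S: lon 62.5299°, lat 179.4102°.
Field: 62.5299/20 → 3 → D, 179.4102/10 → 17 → R; chars DR.
Square: 2.5299/2 → 1, 9.4102/1 → 9; chars 19.
Subsquare: 0.5299/0.0833333 → 6 → g, 0.4102/0.0416667 → 9 → j; chars gj.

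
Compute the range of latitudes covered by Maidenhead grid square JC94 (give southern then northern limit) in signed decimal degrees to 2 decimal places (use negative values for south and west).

Field J=9, C=2: +9·20° lon, +2·10° lat → SW at lon 0°, lat -70°.
Square 9, 4: +9·2° lon, +4·1° lat → SW at lon 18°, lat -66°.
Cell spans 2° lon × 1° lat.
south -66.00, north -65.00.

-66.00, -65.00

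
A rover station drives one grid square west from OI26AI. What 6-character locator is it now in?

OI16xi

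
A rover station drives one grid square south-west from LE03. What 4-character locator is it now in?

Longitude square 0; −1 → -1, wraps to 9, carry into field.
Longitude field L = 11; −1 → 10 = K.
Latitude square 3; −1 → 2.

KE92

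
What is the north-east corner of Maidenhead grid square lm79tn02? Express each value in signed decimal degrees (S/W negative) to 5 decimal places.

39.55417, 55.59167

Field L=11, M=12: +11·20° lon, +12·10° lat → SW at lon 40°, lat 30°.
Square 7, 9: +7·2° lon, +9·1° lat → SW at lon 54°, lat 39°.
Subsquare t=19, n=13: +19·0.0833333° lon, +13·0.0416667° lat → SW at lon 55.5833°, lat 39.5417°.
Extended square 0, 2: +0·0.00833333° lon, +2·0.00416667° lat → SW at lon 55.5833°, lat 39.55°.
Cell spans 0.00833333° lon × 0.00416667° lat. NE corner is SW corner plus one full cell.
latitude 39.55417, longitude 55.59167.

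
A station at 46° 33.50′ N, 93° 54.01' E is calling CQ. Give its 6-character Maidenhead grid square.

NN66wn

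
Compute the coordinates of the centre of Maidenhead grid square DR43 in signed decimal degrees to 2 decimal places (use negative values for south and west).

83.50, -111.00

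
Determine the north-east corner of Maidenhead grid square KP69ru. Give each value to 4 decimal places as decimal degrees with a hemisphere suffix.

69.8750° N, 33.5000° E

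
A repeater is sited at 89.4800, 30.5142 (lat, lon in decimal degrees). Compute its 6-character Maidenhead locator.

Shift to the Maidenhead origin (180°W, 90°S): lon 210.5142, lat 179.4800.
Field (20°×10°, letters A–R): 210.5142/20 → 10 → K, 179.4800/10 → 17 → R; chars KR.
Square (2°×1°, digits 0–9): 10.5142/2 → 5, 9.4800/1 → 9; chars 59.
Subsquare (5′×2.5′, letters a–x): 0.5142/0.0833333 → 6 → g, 0.4800/0.0416667 → 11 → l; chars gl.

KR59gl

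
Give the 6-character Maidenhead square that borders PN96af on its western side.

Longitude subsquare a = 0; −1 → -1, wraps to 23 = x, carry into square.
Longitude square 9; −1 → 8.
The latitude characters are unchanged.

PN86xf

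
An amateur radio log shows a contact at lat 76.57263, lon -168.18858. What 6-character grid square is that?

Offset from 180°W / 90°S: lon 11.8114°, lat 166.5726°.
Field (20°×10°, letters A–R): 11.8114/20 → 0 → A, 166.5726/10 → 16 → Q; chars AQ.
Square (2°×1°, digits 0–9): 11.8114/2 → 5, 6.5726/1 → 6; chars 56.
Subsquare (5′×2.5′, letters a–x): 1.8114/0.0833333 → 21 → v, 0.5726/0.0416667 → 13 → n; chars vn.

AQ56vn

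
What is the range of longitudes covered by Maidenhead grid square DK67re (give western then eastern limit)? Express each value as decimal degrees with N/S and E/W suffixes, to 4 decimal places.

106.5833° W, 106.5000° W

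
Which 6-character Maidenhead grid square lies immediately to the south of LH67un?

LH67um

Latitude subsquare n = 13; −1 → 12 = m.
The longitude characters are unchanged.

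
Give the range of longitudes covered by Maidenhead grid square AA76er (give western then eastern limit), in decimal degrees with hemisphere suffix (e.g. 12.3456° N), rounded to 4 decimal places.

Field A=0, A=0: +0·20° lon, +0·10° lat → SW at lon -180°, lat -90°.
Square 7, 6: +7·2° lon, +6·1° lat → SW at lon -166°, lat -84°.
Subsquare e=4, r=17: +4·0.0833333° lon, +17·0.0416667° lat → SW at lon -165.667°, lat -83.2917°.
Cell spans 0.0833333° lon × 0.0416667° lat.
west 165.6667° W, east 165.5833° W.

165.6667° W, 165.5833° W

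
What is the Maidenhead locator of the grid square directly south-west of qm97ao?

QM87xn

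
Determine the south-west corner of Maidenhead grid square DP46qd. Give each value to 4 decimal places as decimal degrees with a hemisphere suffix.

66.1250° N, 110.6667° W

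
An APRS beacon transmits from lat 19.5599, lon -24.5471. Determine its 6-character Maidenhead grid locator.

HK79rn

Add 180° to longitude and 90° to latitude: 155.4529, 109.5599.
Field (20°×10°, letters A–R): 155.4529/20 → 7 → H, 109.5599/10 → 10 → K; chars HK.
Square (2°×1°, digits 0–9): 15.4529/2 → 7, 9.5599/1 → 9; chars 79.
Subsquare (5′×2.5′, letters a–x): 1.4529/0.0833333 → 17 → r, 0.5599/0.0416667 → 13 → n; chars rn.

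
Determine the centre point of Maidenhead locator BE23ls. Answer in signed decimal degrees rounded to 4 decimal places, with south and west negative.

-46.2292, -155.0417

Field B=1, E=4: +1·20° lon, +4·10° lat → SW at lon -160°, lat -50°.
Square 2, 3: +2·2° lon, +3·1° lat → SW at lon -156°, lat -47°.
Subsquare l=11, s=18: +11·0.0833333° lon, +18·0.0416667° lat → SW at lon -155.083°, lat -46.25°.
Cell spans 0.0833333° lon × 0.0416667° lat. Centre is SW corner plus half of each.
latitude -46.2292, longitude -155.0417.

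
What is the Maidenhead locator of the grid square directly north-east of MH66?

MH77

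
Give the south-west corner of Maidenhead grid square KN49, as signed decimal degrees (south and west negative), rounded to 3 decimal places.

49.000, 28.000

Field K=10, N=13: +10·20° lon, +13·10° lat → SW at lon 20°, lat 40°.
Square 4, 9: +4·2° lon, +9·1° lat → SW at lon 28°, lat 49°.
latitude 49.000, longitude 28.000.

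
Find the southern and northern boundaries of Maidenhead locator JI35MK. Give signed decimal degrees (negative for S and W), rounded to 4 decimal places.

Field J=9, I=8: +9·20° lon, +8·10° lat → SW at lon 0°, lat -10°.
Square 3, 5: +3·2° lon, +5·1° lat → SW at lon 6°, lat -5°.
Subsquare m=12, k=10: +12·0.0833333° lon, +10·0.0416667° lat → SW at lon 7°, lat -4.58333°.
Cell spans 0.0833333° lon × 0.0416667° lat.
south -4.5833, north -4.5417.

-4.5833, -4.5417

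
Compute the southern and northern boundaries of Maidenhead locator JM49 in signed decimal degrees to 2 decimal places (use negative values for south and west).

Field J=9, M=12: +9·20° lon, +12·10° lat → SW at lon 0°, lat 30°.
Square 4, 9: +4·2° lon, +9·1° lat → SW at lon 8°, lat 39°.
Cell spans 2° lon × 1° lat.
south 39.00, north 40.00.

39.00, 40.00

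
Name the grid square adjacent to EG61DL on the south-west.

Longitude subsquare d = 3; −1 → 2 = c.
Latitude subsquare l = 11; −1 → 10 = k.

EG61ck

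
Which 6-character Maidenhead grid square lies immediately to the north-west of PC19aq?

Longitude subsquare a = 0; −1 → -1, wraps to 23 = x, carry into square.
Longitude square 1; −1 → 0.
Latitude subsquare q = 16; +1 → 17 = r.

PC09xr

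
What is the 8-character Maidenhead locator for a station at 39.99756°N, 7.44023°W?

Add 180° to longitude and 90° to latitude: 172.55977, 129.99756.
Field: 172.55977/20 → 8 → I, 129.99756/10 → 12 → M; chars IM.
Square: 12.55977/2 → 6, 9.99756/1 → 9; chars 69.
Subsquare: 0.55977/0.0833333 → 6 → g, 0.99756/0.0416667 → 23 → x; chars gx.
Extended square: 0.05977/0.00833333 → 7, 0.03923/0.00416667 → 9; chars 79.

IM69gx79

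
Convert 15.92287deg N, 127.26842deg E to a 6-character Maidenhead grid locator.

PK35pw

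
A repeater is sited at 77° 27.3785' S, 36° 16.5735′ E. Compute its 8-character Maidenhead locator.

KB82dn30

Add 180° to longitude and 90° to latitude: 216.27623, 12.54369.
Field: 216.27623/20 → 10 → K, 12.54369/10 → 1 → B; chars KB.
Square: 16.27623/2 → 8, 2.54369/1 → 2; chars 82.
Subsquare: 0.27623/0.0833333 → 3 → d, 0.54369/0.0416667 → 13 → n; chars dn.
Extended square: 0.02623/0.00833333 → 3, 0.00202/0.00416667 → 0; chars 30.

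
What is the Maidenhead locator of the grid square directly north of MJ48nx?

MJ49na

Latitude subsquare x = 23; +1 → 24, wraps to 0 = a, carry into square.
Latitude square 8; +1 → 9.
The longitude characters are unchanged.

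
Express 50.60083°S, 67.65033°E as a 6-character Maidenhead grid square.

MD39tj

Offset from 180°W / 90°S: lon 247.6503°, lat 39.3992°.
Field: 247.6503/20 → 12 → M, 39.3992/10 → 3 → D; chars MD.
Square: 7.6503/2 → 3, 9.3992/1 → 9; chars 39.
Subsquare: 1.6503/0.0833333 → 19 → t, 0.3992/0.0416667 → 9 → j; chars tj.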